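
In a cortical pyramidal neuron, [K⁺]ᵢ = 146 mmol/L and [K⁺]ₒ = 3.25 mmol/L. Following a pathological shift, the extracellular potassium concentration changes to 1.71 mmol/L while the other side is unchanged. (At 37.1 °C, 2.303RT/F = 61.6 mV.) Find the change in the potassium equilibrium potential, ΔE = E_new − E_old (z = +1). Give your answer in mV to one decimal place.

-17.2 mV

E_old = (61.6/1)·log₁₀(3.25/146) = -101.79 mV
E_new = (61.6/1)·log₁₀(1.71/146) = -118.97 mV
ΔE = -118.97 − (-101.79) = -17.18 mV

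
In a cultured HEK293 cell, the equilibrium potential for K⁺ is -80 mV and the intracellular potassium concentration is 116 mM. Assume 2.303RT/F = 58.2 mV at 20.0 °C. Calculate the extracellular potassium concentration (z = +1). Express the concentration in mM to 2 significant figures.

Nernst: E = (58.2/1) · log₁₀([out]/[in]), so log₁₀([out]/[in]) = -80.0 × 1 / 58.2 = -1.3746.
[out]/[in] = 10^(-1.3746) = 0.04221.
[out] = 0.04221 × 116 = 4.897 mM.

4.9 mM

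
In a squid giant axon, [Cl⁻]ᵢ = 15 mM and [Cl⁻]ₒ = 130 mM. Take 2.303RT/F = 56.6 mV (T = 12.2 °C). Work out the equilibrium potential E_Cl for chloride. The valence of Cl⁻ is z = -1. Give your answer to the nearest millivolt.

E = (56.6/z) · log₁₀([Cl⁻]_out/[Cl⁻]_in) with z = -1.
For an anion, dividing by z = -1 reverses the sign.
= (56.6/-1) · log₁₀(130/15) = -56.60 · log₁₀(8.667)
= -56.60 · (0.9379) = -53.08 mV

-53 mV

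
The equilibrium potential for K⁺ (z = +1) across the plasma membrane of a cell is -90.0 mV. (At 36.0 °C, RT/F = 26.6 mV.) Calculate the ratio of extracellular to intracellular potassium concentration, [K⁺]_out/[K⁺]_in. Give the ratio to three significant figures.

0.0339

ln([out]/[in]) = E·z/(26.6) = -90.0 × 1 / 26.6 = -3.3835
[out]/[in] = e^(-3.3835) = 0.03393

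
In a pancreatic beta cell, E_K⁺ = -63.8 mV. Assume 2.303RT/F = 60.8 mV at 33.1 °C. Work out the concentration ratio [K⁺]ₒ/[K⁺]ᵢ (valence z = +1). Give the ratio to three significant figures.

0.0893

log₁₀([out]/[in]) = E·z/(60.8) = -63.8 × 1 / 60.8 = -1.0493
[out]/[in] = 10^(-1.0493) = 0.08926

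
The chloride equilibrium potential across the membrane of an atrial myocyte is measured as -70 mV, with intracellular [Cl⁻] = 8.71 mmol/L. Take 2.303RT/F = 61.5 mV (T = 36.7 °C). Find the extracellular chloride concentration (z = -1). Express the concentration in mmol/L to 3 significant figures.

120 mmol/L

Nernst: E = (61.5/-1) · log₁₀([out]/[in]), so log₁₀([out]/[in]) = -70.0 × -1 / 61.5 = 1.1382.
[out]/[in] = 10^(1.1382) = 13.75.
[out] = 13.75 × 8.71 = 119.7 mmol/L.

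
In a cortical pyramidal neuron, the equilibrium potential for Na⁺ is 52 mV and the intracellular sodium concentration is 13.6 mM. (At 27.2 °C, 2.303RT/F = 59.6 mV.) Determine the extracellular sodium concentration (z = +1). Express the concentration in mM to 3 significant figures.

101 mM

Nernst: E = (59.6/1) · log₁₀([out]/[in]), so log₁₀([out]/[in]) = 52.0 × 1 / 59.6 = 0.8725.
[out]/[in] = 10^(0.8725) = 7.456.
[out] = 7.456 × 13.6 = 101.4 mM.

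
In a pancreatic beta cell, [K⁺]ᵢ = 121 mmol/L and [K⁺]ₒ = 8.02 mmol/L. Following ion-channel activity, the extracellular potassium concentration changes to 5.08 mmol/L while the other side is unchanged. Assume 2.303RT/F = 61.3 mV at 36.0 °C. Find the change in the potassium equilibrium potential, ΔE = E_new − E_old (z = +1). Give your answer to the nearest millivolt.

-12 mV

E_old = (61.3/1)·log₁₀(8.02/121) = -72.25 mV
E_new = (61.3/1)·log₁₀(5.08/121) = -84.41 mV
ΔE = -84.41 − (-72.25) = -12.16 mV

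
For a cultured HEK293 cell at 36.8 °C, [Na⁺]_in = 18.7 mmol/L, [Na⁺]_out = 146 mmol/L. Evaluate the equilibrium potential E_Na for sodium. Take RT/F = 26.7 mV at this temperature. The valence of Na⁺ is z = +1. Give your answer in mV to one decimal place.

54.9 mV

E = (26.7/z) · ln([Na⁺]_out/[Na⁺]_in) with z = +1.
= (26.7/1) · ln(146/18.7) = 26.70 · ln(7.807)
= 26.70 · (2.0551) = 54.87 mV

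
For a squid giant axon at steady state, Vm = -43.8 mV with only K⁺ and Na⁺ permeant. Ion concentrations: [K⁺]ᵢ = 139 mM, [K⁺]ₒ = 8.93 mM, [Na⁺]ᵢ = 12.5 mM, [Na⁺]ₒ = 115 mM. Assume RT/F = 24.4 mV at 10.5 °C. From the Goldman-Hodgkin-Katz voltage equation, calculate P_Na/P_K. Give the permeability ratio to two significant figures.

Let α = P_Na/P_K. GHK: Vm = 24.4·ln[(Kₒ + α·Naₒ)/(Kᵢ + α·Naᵢ)].
e^(Vm/24.4) = e^(-43.8/24.4) = 0.16611
So 0.16611·(Kᵢ + α·Naᵢ) = Kₒ + α·Naₒ → α = (0.16611·139.0 − 8.93) / (115.0 − 0.16611·12.5)
α = (23.09 − 8.93) / (115.0 − 2.076) = 14.16/112.9 = 0.1254

0.13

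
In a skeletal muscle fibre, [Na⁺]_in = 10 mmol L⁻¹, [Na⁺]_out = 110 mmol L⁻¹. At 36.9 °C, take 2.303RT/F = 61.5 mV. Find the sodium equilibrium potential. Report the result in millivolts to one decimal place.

64.0 mV

E = (61.5/z) · log₁₀([Na⁺]_out/[Na⁺]_in) with z = +1.
= (61.5/1) · log₁₀(110/10) = 61.50 · log₁₀(11)
= 61.50 · (1.0414) = 64.05 mV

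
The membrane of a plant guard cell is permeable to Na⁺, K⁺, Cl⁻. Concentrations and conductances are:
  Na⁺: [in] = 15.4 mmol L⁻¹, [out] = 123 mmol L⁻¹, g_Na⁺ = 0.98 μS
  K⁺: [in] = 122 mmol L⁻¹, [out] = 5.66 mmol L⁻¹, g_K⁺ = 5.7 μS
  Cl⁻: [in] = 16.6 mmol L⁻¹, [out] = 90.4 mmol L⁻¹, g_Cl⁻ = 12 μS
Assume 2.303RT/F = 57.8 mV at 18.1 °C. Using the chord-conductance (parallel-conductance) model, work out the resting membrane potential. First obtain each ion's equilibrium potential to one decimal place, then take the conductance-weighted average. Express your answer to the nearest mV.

-48 mV

E_Na⁺ = (57.8/1)·log₁₀(123/15.4) = 52.2 mV
E_K⁺ = (57.8/1)·log₁₀(5.66/122) = -77.1 mV
E_Cl⁻ = (57.8/-1)·log₁₀(90.4/16.6) = -42.5 mV
Vm = (Σ gᵢEᵢ)/(Σ gᵢ) = (0.98·52.2 + 5.7·-77.1 + 12·-42.5) / (0.98 + 5.7 + 12)
= -898.31 / 18.68 = -48.09 mV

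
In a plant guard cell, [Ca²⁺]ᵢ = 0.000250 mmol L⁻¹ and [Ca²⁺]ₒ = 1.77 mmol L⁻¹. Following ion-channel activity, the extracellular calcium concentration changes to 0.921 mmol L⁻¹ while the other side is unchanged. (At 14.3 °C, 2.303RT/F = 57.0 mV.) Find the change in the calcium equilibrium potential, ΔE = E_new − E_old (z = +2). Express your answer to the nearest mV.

-8 mV

E_old = (57.0/2)·log₁₀(1.77/0.000250) = 109.73 mV
E_new = (57.0/2)·log₁₀(0.921/0.000250) = 101.64 mV
ΔE = 101.64 − (109.73) = -8.09 mV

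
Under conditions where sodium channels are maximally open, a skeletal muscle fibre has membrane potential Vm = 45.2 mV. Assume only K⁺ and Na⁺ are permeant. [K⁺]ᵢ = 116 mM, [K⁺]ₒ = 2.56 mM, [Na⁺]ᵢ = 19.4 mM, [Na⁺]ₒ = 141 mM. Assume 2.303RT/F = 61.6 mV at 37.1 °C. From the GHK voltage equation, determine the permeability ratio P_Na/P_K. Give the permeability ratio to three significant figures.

17.4

Let α = P_Na/P_K. GHK: Vm = 61.6·log₁₀[(Kₒ + α·Naₒ)/(Kᵢ + α·Naᵢ)].
10^(Vm/61.6) = 10^(45.2/61.6) = 5.4171
So 5.4171·(Kᵢ + α·Naᵢ) = Kₒ + α·Naₒ → α = (5.4171·116.0 − 2.56) / (141.0 − 5.4171·19.4)
α = (628.4 − 2.56) / (141.0 − 105.1) = 625.8/35.91 = 17.43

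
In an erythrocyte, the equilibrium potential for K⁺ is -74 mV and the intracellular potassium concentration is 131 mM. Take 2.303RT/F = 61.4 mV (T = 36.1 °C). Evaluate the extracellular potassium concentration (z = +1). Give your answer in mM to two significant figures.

8.2 mM

Nernst: E = (61.4/1) · log₁₀([out]/[in]), so log₁₀([out]/[in]) = -74.0 × 1 / 61.4 = -1.2052.
[out]/[in] = 10^(-1.2052) = 0.06234.
[out] = 0.06234 × 131 = 8.167 mM.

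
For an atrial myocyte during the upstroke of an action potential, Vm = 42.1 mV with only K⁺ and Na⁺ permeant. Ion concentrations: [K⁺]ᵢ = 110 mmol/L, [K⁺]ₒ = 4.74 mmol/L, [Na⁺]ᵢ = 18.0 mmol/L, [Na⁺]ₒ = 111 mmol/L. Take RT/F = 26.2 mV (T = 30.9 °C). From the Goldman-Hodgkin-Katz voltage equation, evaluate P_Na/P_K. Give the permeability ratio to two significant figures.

26

Let α = P_Na/P_K. GHK: Vm = 26.2·ln[(Kₒ + α·Naₒ)/(Kᵢ + α·Naᵢ)].
e^(Vm/26.2) = e^(42.1/26.2) = 4.9872
So 4.9872·(Kᵢ + α·Naᵢ) = Kₒ + α·Naₒ → α = (4.9872·110.0 − 4.74) / (111.0 − 4.9872·18.0)
α = (548.6 − 4.74) / (111.0 − 89.77) = 543.8/21.23 = 25.62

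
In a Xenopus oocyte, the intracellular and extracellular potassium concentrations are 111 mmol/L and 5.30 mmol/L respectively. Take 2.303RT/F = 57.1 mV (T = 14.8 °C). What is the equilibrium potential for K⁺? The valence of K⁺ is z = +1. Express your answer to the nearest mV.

E = (57.1/z) · log₁₀([K⁺]_out/[K⁺]_in) with z = +1.
= (57.1/1) · log₁₀(5.30/111) = 57.10 · log₁₀(0.04775)
= 57.10 · (-1.3210) = -75.43 mV

-75 mV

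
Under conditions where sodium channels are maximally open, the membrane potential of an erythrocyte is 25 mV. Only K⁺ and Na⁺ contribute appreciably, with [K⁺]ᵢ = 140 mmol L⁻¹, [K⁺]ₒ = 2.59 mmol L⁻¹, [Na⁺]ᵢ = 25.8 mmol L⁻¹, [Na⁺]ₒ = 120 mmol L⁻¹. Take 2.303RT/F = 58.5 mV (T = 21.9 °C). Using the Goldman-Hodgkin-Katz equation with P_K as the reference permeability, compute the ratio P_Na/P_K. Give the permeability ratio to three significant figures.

Let α = P_Na/P_K. GHK: Vm = 58.5·log₁₀[(Kₒ + α·Naₒ)/(Kᵢ + α·Naᵢ)].
10^(Vm/58.5) = 10^(25.0/58.5) = 2.6752
So 2.6752·(Kᵢ + α·Naᵢ) = Kₒ + α·Naₒ → α = (2.6752·140.0 − 2.59) / (120.0 − 2.6752·25.8)
α = (374.5 − 2.59) / (120.0 − 69.02) = 371.9/50.98 = 7.296

7.30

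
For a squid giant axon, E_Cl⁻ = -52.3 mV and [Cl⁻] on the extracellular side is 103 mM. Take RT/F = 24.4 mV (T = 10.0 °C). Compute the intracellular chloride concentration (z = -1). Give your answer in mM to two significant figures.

12 mM

Nernst: E = (24.4/-1) · ln([out]/[in]), so ln([out]/[in]) = -52.3 × -1 / 24.4 = 2.1434.
[out]/[in] = e^(2.1434) = 8.529.
[in] = 103 / 8.529 = 12.08 mM.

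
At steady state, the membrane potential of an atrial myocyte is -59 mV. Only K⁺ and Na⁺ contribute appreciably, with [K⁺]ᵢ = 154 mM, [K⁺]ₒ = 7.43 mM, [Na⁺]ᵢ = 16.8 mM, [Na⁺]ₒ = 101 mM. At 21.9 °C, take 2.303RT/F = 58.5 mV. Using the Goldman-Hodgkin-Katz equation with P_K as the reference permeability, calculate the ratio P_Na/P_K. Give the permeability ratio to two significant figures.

0.077

Let α = P_Na/P_K. GHK: Vm = 58.5·log₁₀[(Kₒ + α·Naₒ)/(Kᵢ + α·Naᵢ)].
10^(Vm/58.5) = 10^(-59.0/58.5) = 0.098051
So 0.098051·(Kᵢ + α·Naᵢ) = Kₒ + α·Naₒ → α = (0.098051·154.0 − 7.43) / (101.0 − 0.098051·16.8)
α = (15.1 − 7.43) / (101.0 − 1.647) = 7.67/99.35 = 0.0772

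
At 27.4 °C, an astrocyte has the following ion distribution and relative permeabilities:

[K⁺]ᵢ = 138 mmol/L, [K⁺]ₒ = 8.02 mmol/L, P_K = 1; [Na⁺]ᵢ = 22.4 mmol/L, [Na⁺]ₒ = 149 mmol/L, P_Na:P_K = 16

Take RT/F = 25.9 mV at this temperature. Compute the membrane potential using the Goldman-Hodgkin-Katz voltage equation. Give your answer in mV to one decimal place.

Vm = 25.9 · ln[(Σ P·[cation]ₒ + Σ P·[anion]ᵢ) / (Σ P·[cation]ᵢ + Σ P·[anion]ₒ)]
Numerator = 1×8.02 + 16×149 = 2392
Denominator = 1×138 + 16×22.4 = 496.4
Vm = 25.9 · ln(4.8187) = 25.9 × (1.5725) = 40.73 mV

40.7 mV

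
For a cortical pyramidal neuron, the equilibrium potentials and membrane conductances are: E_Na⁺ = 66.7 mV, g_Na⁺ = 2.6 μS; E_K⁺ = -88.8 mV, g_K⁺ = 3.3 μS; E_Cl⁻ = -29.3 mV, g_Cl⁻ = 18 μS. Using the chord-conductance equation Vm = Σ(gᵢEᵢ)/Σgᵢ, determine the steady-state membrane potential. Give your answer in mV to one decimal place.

-27.1 mV

Σ gᵢEᵢ = 2.6·(66.7) + 3.3·(-88.8) + 18·(-29.3) = -647.02
Σ gᵢ = 2.6 + 3.3 + 18 = 23.9
Vm = -647.02 / 23.9 = -27.07 mV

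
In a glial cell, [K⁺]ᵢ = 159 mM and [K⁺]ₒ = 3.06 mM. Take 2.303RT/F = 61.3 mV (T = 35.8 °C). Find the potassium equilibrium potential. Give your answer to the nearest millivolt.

E = (61.3/z) · log₁₀([K⁺]_out/[K⁺]_in) with z = +1.
= (61.3/1) · log₁₀(3.06/159) = 61.30 · log₁₀(0.01925)
= 61.30 · (-1.7157) = -105.17 mV

-105 mV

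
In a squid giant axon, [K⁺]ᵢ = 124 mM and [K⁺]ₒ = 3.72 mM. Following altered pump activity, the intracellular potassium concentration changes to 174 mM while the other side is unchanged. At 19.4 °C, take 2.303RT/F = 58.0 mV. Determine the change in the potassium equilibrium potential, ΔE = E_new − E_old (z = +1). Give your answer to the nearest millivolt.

-9 mV

E_old = (58.0/1)·log₁₀(3.72/124) = -88.33 mV
E_new = (58.0/1)·log₁₀(3.72/174) = -96.86 mV
ΔE = -96.86 − (-88.33) = -8.53 mV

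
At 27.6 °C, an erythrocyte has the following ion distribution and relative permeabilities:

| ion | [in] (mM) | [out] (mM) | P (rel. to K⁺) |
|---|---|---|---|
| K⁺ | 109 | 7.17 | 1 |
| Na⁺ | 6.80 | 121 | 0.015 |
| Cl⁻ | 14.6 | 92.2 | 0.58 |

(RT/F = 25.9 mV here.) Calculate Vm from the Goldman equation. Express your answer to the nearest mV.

Vm = 25.9 · ln[(Σ P·[cation]ₒ + Σ P·[anion]ᵢ) / (Σ P·[cation]ᵢ + Σ P·[anion]ₒ)]
Numerator = 1×7.17 + 0.015×121 + 0.58×14.6 = 17.45
Denominator = 1×109 + 0.015×6.80 + 0.58×92.2 = 162.6
Vm = 25.9 · ln(0.10735) = 25.9 × (-2.2316) = -57.80 mV

-58 mV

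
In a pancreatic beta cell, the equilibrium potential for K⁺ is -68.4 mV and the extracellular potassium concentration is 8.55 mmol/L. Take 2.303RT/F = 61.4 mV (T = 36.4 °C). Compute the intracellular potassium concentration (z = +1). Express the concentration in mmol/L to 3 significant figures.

111 mmol/L

Nernst: E = (61.4/1) · log₁₀([out]/[in]), so log₁₀([out]/[in]) = -68.4 × 1 / 61.4 = -1.1140.
[out]/[in] = 10^(-1.1140) = 0.07691.
[in] = 8.55 / 0.07691 = 111.2 mmol/L.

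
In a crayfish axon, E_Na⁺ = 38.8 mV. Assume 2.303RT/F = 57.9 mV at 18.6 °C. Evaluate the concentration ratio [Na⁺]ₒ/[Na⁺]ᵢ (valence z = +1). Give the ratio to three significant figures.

4.68

log₁₀([out]/[in]) = E·z/(57.9) = 38.8 × 1 / 57.9 = 0.6701
[out]/[in] = 10^(0.6701) = 4.679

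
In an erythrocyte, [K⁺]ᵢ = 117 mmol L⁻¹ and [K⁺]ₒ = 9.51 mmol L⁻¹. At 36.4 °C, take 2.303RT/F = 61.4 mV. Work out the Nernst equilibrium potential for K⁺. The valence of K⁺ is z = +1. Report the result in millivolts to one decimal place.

E = (61.4/z) · log₁₀([K⁺]_out/[K⁺]_in) with z = +1.
= (61.4/1) · log₁₀(9.51/117) = 61.40 · log₁₀(0.08128)
= 61.40 · (-1.0900) = -66.93 mV

-66.9 mV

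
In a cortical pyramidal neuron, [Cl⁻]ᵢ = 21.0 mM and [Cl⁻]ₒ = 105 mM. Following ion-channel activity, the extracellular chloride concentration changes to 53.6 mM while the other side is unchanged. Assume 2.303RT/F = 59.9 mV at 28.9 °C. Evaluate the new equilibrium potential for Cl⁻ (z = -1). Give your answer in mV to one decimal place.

After the shift: [Cl⁻]_out = 53.6, [Cl⁻]_in = 21.0 mM.
E_new = (59.9/-1)·log₁₀(53.6/21.0) = -59.90 · (0.4069) = -24.38 mV

-24.4 mV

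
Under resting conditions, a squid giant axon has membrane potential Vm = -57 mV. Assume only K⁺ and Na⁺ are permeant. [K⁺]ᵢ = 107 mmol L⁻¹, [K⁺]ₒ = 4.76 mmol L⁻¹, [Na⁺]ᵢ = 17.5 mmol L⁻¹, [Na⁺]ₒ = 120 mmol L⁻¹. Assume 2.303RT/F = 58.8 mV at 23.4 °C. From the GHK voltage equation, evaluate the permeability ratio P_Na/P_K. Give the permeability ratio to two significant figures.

Let α = P_Na/P_K. GHK: Vm = 58.8·log₁₀[(Kₒ + α·Naₒ)/(Kᵢ + α·Naᵢ)].
10^(Vm/58.8) = 10^(-57.0/58.8) = 0.1073
So 0.1073·(Kᵢ + α·Naᵢ) = Kₒ + α·Naₒ → α = (0.1073·107.0 − 4.76) / (120.0 − 0.1073·17.5)
α = (11.48 − 4.76) / (120.0 − 1.878) = 6.721/118.1 = 0.0569

0.057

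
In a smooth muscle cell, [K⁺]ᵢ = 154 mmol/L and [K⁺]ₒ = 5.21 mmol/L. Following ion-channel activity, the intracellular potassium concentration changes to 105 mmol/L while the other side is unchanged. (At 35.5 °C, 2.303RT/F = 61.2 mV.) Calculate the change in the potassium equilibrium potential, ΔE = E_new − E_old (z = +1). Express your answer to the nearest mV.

10 mV

E_old = (61.2/1)·log₁₀(5.21/154) = -90.01 mV
E_new = (61.2/1)·log₁₀(5.21/105) = -79.83 mV
ΔE = -79.83 − (-90.01) = 10.18 mV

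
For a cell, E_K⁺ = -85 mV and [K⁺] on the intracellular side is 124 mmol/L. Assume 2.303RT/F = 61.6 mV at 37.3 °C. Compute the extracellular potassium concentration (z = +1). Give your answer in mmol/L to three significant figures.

5.17 mmol/L

Nernst: E = (61.6/1) · log₁₀([out]/[in]), so log₁₀([out]/[in]) = -85.0 × 1 / 61.6 = -1.3799.
[out]/[in] = 10^(-1.3799) = 0.0417.
[out] = 0.0417 × 124 = 5.171 mmol/L.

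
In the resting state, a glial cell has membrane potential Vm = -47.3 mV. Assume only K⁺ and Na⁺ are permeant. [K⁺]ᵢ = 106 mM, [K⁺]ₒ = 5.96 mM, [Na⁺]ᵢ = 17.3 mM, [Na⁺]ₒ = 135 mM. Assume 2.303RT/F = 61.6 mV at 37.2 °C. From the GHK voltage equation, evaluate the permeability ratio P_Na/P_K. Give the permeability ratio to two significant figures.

0.092

Let α = P_Na/P_K. GHK: Vm = 61.6·log₁₀[(Kₒ + α·Naₒ)/(Kᵢ + α·Naᵢ)].
10^(Vm/61.6) = 10^(-47.3/61.6) = 0.17066
So 0.17066·(Kᵢ + α·Naᵢ) = Kₒ + α·Naₒ → α = (0.17066·106.0 − 5.96) / (135.0 − 0.17066·17.3)
α = (18.09 − 5.96) / (135.0 − 2.952) = 12.13/132 = 0.09186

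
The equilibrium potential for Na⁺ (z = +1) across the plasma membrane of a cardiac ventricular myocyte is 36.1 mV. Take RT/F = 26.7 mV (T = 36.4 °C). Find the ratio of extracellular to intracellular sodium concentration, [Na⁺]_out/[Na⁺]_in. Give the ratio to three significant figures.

3.87

ln([out]/[in]) = E·z/(26.7) = 36.1 × 1 / 26.7 = 1.3521
[out]/[in] = e^(1.3521) = 3.865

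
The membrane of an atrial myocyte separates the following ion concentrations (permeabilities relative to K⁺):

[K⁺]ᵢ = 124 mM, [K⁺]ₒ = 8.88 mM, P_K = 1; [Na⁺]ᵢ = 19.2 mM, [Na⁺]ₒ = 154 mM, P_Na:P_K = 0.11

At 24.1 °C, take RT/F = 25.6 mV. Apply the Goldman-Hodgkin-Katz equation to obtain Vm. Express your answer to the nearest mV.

-41 mV

Vm = 25.6 · ln[(Σ P·[cation]ₒ + Σ P·[anion]ᵢ) / (Σ P·[cation]ᵢ + Σ P·[anion]ₒ)]
Numerator = 1×8.88 + 0.11×154 = 25.82
Denominator = 1×124 + 0.11×19.2 = 126.1
Vm = 25.6 · ln(0.20474) = 25.6 × (-1.5860) = -40.60 mV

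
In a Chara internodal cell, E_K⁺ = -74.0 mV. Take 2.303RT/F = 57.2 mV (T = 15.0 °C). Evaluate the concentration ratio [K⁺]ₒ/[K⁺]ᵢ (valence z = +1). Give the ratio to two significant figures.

0.051

log₁₀([out]/[in]) = E·z/(57.2) = -74.0 × 1 / 57.2 = -1.2937
[out]/[in] = 10^(-1.2937) = 0.05085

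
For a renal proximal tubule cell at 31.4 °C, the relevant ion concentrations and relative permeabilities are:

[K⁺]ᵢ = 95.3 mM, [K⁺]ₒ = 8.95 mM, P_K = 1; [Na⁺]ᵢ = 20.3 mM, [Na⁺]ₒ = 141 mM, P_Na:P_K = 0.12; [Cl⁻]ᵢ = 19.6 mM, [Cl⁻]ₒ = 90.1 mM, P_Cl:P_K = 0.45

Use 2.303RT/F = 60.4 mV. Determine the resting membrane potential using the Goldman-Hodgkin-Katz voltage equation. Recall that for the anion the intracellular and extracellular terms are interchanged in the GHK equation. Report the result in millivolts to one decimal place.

Vm = 60.4 · log₁₀[(Σ P·[cation]ₒ + Σ P·[anion]ᵢ) / (Σ P·[cation]ᵢ + Σ P·[anion]ₒ)]
Numerator = 1×8.95 + 0.12×141 + 0.45×19.6 = 34.69
Denominator = 1×95.3 + 0.12×20.3 + 0.45×90.1 = 138.3
Vm = 60.4 · log₁₀(0.25087) = 60.4 × (-0.6006) = -36.27 mV

-36.3 mV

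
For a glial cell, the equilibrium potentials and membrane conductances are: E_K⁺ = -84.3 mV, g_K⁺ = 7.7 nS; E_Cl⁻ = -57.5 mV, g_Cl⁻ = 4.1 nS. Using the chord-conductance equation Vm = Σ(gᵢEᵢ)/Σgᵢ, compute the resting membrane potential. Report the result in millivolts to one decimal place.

Σ gᵢEᵢ = 7.7·(-84.3) + 4.1·(-57.5) = -884.86
Σ gᵢ = 7.7 + 4.1 = 11.8
Vm = -884.86 / 11.8 = -74.99 mV

-75.0 mV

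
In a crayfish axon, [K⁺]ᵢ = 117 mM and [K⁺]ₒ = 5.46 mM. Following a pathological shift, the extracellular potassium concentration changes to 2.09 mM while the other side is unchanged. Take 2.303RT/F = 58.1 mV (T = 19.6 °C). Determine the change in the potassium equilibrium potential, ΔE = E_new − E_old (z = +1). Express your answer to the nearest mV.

-24 mV

E_old = (58.1/1)·log₁₀(5.46/117) = -77.33 mV
E_new = (58.1/1)·log₁₀(2.09/117) = -101.56 mV
ΔE = -101.56 − (-77.33) = -24.23 mV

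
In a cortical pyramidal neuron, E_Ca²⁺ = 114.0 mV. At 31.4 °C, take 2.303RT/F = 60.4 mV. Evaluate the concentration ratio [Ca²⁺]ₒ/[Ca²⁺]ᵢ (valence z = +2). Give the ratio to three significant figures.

5950

log₁₀([out]/[in]) = E·z/(60.4) = 114.0 × 2 / 60.4 = 3.7748
[out]/[in] = 10^(3.7748) = 5954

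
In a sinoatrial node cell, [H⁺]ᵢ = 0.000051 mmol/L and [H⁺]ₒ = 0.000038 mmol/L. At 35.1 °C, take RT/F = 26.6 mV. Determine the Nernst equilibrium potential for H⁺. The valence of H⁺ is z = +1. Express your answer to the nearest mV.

E = (26.6/z) · ln([H⁺]_out/[H⁺]_in) with z = +1.
= (26.6/1) · ln(0.000038/0.000051) = 26.60 · ln(0.7451)
= 26.60 · (-0.2942) = -7.83 mV

-8 mV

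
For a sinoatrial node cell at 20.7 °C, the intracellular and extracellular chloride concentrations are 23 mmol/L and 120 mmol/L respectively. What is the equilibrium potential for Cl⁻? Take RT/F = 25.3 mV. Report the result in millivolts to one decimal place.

E = (25.3/z) · ln([Cl⁻]_out/[Cl⁻]_in) with z = -1.
For an anion, dividing by z = -1 reverses the sign.
= (25.3/-1) · ln(120/23) = -25.30 · ln(5.217)
= -25.30 · (1.6520) = -41.80 mV

-41.8 mV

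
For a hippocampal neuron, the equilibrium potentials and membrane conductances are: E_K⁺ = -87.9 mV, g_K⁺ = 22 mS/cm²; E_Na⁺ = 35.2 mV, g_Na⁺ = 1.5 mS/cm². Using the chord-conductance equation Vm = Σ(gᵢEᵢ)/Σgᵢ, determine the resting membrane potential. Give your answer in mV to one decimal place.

Σ gᵢEᵢ = 22·(-87.9) + 1.5·(35.2) = -1881.00
Σ gᵢ = 22 + 1.5 = 23.5
Vm = -1881.00 / 23.5 = -80.04 mV

-80.0 mV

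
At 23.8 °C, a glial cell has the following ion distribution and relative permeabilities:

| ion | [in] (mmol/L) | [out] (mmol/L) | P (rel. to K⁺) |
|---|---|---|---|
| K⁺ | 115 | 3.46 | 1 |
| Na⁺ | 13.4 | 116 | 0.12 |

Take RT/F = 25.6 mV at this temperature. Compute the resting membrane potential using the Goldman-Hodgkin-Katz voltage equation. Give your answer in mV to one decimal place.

-48.7 mV

Vm = 25.6 · ln[(Σ P·[cation]ₒ + Σ P·[anion]ᵢ) / (Σ P·[cation]ᵢ + Σ P·[anion]ₒ)]
Numerator = 1×3.46 + 0.12×116 = 17.38
Denominator = 1×115 + 0.12×13.4 = 116.6
Vm = 25.6 · ln(0.14905) = 25.6 × (-1.9035) = -48.73 mV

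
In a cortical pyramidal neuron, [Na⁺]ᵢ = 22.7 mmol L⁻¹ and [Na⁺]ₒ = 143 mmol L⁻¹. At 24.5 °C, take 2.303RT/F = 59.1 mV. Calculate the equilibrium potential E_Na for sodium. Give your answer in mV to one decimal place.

E = (59.1/z) · log₁₀([Na⁺]_out/[Na⁺]_in) with z = +1.
= (59.1/1) · log₁₀(143/22.7) = 59.10 · log₁₀(6.3)
= 59.10 · (0.7993) = 47.24 mV

47.2 mV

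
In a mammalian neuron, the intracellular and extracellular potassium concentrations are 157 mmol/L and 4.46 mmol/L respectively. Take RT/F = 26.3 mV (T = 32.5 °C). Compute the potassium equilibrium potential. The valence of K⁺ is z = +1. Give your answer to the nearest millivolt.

-94 mV

E = (26.3/z) · ln([K⁺]_out/[K⁺]_in) with z = +1.
= (26.3/1) · ln(4.46/157) = 26.30 · ln(0.02841)
= 26.30 · (-3.5611) = -93.66 mV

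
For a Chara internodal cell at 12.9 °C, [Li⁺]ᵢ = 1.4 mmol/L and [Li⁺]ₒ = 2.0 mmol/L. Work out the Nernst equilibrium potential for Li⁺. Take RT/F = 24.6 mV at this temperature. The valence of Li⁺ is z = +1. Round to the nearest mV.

9 mV

E = (24.6/z) · ln([Li⁺]_out/[Li⁺]_in) with z = +1.
= (24.6/1) · ln(2.0/1.4) = 24.60 · ln(1.429)
= 24.60 · (0.3567) = 8.77 mV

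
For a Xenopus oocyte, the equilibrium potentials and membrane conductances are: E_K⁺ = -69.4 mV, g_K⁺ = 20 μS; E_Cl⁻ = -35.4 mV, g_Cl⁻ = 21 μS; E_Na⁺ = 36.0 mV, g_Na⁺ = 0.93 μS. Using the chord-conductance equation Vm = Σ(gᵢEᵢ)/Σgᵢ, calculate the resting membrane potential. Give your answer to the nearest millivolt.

-50 mV

Σ gᵢEᵢ = 20·(-69.4) + 21·(-35.4) + 0.93·(36.0) = -2097.92
Σ gᵢ = 20 + 21 + 0.93 = 41.93
Vm = -2097.92 / 41.93 = -50.03 mV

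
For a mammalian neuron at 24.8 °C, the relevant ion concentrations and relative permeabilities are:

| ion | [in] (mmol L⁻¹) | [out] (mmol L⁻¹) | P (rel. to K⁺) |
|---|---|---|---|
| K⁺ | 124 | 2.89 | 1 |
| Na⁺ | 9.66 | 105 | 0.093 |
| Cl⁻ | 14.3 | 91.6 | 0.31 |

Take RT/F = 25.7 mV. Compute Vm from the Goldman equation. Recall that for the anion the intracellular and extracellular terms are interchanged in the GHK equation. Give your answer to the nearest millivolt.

-56 mV

Vm = 25.7 · ln[(Σ P·[cation]ₒ + Σ P·[anion]ᵢ) / (Σ P·[cation]ᵢ + Σ P·[anion]ₒ)]
Numerator = 1×2.89 + 0.093×105 + 0.31×14.3 = 17.09
Denominator = 1×124 + 0.093×9.66 + 0.31×91.6 = 153.3
Vm = 25.7 · ln(0.11147) = 25.7 × (-2.1940) = -56.39 mV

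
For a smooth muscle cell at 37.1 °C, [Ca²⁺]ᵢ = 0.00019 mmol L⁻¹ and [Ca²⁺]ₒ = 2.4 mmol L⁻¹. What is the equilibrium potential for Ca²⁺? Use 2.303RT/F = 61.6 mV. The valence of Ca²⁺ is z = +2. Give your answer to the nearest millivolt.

126 mV

E = (61.6/z) · log₁₀([Ca²⁺]_out/[Ca²⁺]_in) with z = +2.
= (61.6/2) · log₁₀(2.4/0.00019) = 30.80 · log₁₀(1.263e+04)
= 30.80 · (4.1015) = 126.32 mV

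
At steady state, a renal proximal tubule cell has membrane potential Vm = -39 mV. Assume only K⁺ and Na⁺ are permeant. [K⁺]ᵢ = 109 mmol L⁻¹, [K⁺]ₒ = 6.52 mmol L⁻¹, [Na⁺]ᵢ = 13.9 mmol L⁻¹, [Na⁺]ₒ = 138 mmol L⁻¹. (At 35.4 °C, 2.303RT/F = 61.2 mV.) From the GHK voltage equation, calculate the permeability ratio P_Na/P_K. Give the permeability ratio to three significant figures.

0.138

Let α = P_Na/P_K. GHK: Vm = 61.2·log₁₀[(Kₒ + α·Naₒ)/(Kᵢ + α·Naᵢ)].
10^(Vm/61.2) = 10^(-39.0/61.2) = 0.23054
So 0.23054·(Kᵢ + α·Naᵢ) = Kₒ + α·Naₒ → α = (0.23054·109.0 − 6.52) / (138.0 − 0.23054·13.9)
α = (25.13 − 6.52) / (138.0 − 3.204) = 18.61/134.8 = 0.1381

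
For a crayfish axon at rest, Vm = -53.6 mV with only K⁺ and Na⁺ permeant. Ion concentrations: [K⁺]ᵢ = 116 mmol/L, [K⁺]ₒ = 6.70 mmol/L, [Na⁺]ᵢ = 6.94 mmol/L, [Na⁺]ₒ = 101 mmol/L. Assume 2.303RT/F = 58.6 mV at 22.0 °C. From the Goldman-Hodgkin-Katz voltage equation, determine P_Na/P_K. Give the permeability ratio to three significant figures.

0.0741

Let α = P_Na/P_K. GHK: Vm = 58.6·log₁₀[(Kₒ + α·Naₒ)/(Kᵢ + α·Naᵢ)].
10^(Vm/58.6) = 10^(-53.6/58.6) = 0.12171
So 0.12171·(Kᵢ + α·Naᵢ) = Kₒ + α·Naₒ → α = (0.12171·116.0 − 6.7) / (101.0 − 0.12171·6.94)
α = (14.12 − 6.7) / (101.0 − 0.8447) = 7.418/100.2 = 0.07407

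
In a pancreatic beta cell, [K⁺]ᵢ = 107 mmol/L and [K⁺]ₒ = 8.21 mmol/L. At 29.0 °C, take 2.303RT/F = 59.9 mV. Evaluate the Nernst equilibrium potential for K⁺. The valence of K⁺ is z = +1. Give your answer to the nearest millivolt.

-67 mV

E = (59.9/z) · log₁₀([K⁺]_out/[K⁺]_in) with z = +1.
= (59.9/1) · log₁₀(8.21/107) = 59.90 · log₁₀(0.07673)
= 59.90 · (-1.1150) = -66.79 mV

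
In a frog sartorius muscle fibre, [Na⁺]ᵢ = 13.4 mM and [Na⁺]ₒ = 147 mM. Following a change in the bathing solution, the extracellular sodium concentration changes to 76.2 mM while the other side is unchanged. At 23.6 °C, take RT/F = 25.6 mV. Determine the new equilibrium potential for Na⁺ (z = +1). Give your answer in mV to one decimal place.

After the shift: [Na⁺]_out = 76.2, [Na⁺]_in = 13.4 mM.
E_new = (25.6/1)·ln(76.2/13.4) = 25.60 · (1.7381) = 44.50 mV

44.5 mV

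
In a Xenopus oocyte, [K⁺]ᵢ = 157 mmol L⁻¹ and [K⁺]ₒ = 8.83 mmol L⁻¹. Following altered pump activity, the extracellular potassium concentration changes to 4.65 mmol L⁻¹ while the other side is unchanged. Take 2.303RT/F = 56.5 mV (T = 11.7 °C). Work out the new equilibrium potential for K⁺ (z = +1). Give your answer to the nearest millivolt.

After the shift: [K⁺]_out = 4.65, [K⁺]_in = 157 mmol L⁻¹.
E_new = (56.5/1)·log₁₀(4.65/157) = 56.50 · (-1.5284) = -86.36 mV

-86 mV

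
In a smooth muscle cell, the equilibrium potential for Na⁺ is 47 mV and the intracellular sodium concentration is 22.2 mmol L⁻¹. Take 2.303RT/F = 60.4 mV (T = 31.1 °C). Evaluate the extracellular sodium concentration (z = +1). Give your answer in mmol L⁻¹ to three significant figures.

Nernst: E = (60.4/1) · log₁₀([out]/[in]), so log₁₀([out]/[in]) = 47.0 × 1 / 60.4 = 0.7781.
[out]/[in] = 10^(0.7781) = 6.
[out] = 6 × 22.2 = 133.2 mmol L⁻¹.

133 mmol L⁻¹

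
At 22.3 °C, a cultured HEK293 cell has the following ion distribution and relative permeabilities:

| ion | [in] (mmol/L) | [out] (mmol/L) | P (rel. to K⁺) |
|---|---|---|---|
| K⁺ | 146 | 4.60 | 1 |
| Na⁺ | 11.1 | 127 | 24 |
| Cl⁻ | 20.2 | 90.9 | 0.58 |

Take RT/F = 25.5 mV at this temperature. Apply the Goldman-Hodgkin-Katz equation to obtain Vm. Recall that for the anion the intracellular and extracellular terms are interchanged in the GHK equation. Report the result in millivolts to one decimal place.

Vm = 25.5 · ln[(Σ P·[cation]ₒ + Σ P·[anion]ᵢ) / (Σ P·[cation]ᵢ + Σ P·[anion]ₒ)]
Numerator = 1×4.60 + 24×127 + 0.58×20.2 = 3064
Denominator = 1×146 + 24×11.1 + 0.58×90.9 = 465.1
Vm = 25.5 · ln(6.5882) = 25.5 × (1.8853) = 48.07 mV

48.1 mV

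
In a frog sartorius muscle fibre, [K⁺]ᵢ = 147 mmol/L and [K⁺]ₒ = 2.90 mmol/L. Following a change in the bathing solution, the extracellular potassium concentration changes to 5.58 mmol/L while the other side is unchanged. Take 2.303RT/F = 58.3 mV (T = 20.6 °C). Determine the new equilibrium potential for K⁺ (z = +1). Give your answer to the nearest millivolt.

After the shift: [K⁺]_out = 5.58, [K⁺]_in = 147 mmol/L.
E_new = (58.3/1)·log₁₀(5.58/147) = 58.30 · (-1.4207) = -82.83 mV

-83 mV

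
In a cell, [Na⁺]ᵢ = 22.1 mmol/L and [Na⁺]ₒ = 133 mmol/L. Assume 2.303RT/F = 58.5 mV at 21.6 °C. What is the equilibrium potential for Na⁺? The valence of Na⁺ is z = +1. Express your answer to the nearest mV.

46 mV

E = (58.5/z) · log₁₀([Na⁺]_out/[Na⁺]_in) with z = +1.
= (58.5/1) · log₁₀(133/22.1) = 58.50 · log₁₀(6.018)
= 58.50 · (0.7795) = 45.60 mV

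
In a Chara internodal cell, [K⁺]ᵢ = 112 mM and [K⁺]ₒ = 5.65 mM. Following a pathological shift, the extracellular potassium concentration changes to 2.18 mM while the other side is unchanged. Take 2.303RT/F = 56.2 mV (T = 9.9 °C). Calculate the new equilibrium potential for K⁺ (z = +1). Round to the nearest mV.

-96 mV

After the shift: [K⁺]_out = 2.18, [K⁺]_in = 112 mM.
E_new = (56.2/1)·log₁₀(2.18/112) = 56.20 · (-1.7108) = -96.14 mV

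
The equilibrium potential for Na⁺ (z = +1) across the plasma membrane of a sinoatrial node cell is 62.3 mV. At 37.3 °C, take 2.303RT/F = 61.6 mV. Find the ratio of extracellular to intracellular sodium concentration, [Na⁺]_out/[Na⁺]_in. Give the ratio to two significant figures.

10

log₁₀([out]/[in]) = E·z/(61.6) = 62.3 × 1 / 61.6 = 1.0114
[out]/[in] = 10^(1.0114) = 10.27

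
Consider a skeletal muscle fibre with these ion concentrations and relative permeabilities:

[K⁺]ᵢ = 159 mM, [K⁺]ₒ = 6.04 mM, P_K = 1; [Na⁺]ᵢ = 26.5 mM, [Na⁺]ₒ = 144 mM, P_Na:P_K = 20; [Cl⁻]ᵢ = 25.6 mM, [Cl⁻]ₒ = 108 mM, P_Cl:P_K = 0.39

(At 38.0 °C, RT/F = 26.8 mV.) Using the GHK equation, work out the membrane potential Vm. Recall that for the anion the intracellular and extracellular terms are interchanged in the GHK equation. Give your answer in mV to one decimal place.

36.9 mV

Vm = 26.8 · ln[(Σ P·[cation]ₒ + Σ P·[anion]ᵢ) / (Σ P·[cation]ᵢ + Σ P·[anion]ₒ)]
Numerator = 1×6.04 + 20×144 + 0.39×25.6 = 2896
Denominator = 1×159 + 20×26.5 + 0.39×108 = 731.1
Vm = 26.8 · ln(3.9611) = 26.8 × (1.3765) = 36.89 mV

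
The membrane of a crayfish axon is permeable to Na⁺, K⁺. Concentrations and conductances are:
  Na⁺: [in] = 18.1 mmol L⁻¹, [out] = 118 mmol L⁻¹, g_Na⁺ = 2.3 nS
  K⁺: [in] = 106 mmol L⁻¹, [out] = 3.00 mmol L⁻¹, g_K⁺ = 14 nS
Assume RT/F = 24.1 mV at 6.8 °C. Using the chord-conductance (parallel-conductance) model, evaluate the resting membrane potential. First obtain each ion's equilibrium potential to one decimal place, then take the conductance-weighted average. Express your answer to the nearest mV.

E_Na⁺ = (24.1/1)·ln(118/18.1) = 45.2 mV
E_K⁺ = (24.1/1)·ln(3.00/106) = -85.9 mV
Vm = (Σ gᵢEᵢ)/(Σ gᵢ) = (2.3·45.2 + 14·-85.9) / (2.3 + 14)
= -1098.64 / 16.3 = -67.40 mV

-67 mV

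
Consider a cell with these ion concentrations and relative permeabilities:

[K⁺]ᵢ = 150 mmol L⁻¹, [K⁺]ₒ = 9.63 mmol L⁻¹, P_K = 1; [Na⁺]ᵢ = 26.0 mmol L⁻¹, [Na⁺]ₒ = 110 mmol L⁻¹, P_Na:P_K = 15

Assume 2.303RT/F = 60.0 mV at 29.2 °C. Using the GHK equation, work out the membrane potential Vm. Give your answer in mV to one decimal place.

29.3 mV

Vm = 60.0 · log₁₀[(Σ P·[cation]ₒ + Σ P·[anion]ᵢ) / (Σ P·[cation]ᵢ + Σ P·[anion]ₒ)]
Numerator = 1×9.63 + 15×110 = 1660
Denominator = 1×150 + 15×26.0 = 540
Vm = 60.0 · log₁₀(3.0734) = 60.0 × (0.4876) = 29.26 mV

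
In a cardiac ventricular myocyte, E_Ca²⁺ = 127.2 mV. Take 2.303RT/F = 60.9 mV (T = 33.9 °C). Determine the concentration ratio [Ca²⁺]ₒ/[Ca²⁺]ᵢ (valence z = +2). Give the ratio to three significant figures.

15000

log₁₀([out]/[in]) = E·z/(60.9) = 127.2 × 2 / 60.9 = 4.1773
[out]/[in] = 10^(4.1773) = 1.504e+04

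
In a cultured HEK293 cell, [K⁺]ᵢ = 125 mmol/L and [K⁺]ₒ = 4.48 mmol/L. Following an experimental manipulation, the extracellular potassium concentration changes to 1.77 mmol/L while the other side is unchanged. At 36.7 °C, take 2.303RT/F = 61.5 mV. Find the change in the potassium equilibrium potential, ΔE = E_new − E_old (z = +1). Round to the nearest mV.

-25 mV

E_old = (61.5/1)·log₁₀(4.48/125) = -88.91 mV
E_new = (61.5/1)·log₁₀(1.77/125) = -113.71 mV
ΔE = -113.71 − (-88.91) = -24.80 mV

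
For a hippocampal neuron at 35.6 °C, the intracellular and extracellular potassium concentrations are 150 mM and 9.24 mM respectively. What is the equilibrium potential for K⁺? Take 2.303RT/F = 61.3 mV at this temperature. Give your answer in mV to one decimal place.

-74.2 mV

E = (61.3/z) · log₁₀([K⁺]_out/[K⁺]_in) with z = +1.
= (61.3/1) · log₁₀(9.24/150) = 61.30 · log₁₀(0.0616)
= 61.30 · (-1.2104) = -74.20 mV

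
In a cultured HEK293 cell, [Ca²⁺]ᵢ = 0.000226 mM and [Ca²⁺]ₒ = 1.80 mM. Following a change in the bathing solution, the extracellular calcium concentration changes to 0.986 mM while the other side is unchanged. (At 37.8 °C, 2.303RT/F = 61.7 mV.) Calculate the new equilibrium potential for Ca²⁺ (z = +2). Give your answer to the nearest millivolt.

After the shift: [Ca²⁺]_out = 0.986, [Ca²⁺]_in = 0.000226 mM.
E_new = (61.7/2)·log₁₀(0.986/0.000226) = 30.85 · (3.6398) = 112.29 mV

112 mV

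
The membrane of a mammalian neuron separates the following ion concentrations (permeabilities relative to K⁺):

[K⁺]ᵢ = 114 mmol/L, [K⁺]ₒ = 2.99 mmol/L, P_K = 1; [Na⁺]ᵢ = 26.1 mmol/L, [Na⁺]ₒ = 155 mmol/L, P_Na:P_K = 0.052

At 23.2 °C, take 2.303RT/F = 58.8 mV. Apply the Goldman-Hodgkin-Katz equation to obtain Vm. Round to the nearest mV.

-60 mV

Vm = 58.8 · log₁₀[(Σ P·[cation]ₒ + Σ P·[anion]ᵢ) / (Σ P·[cation]ᵢ + Σ P·[anion]ₒ)]
Numerator = 1×2.99 + 0.052×155 = 11.05
Denominator = 1×114 + 0.052×26.1 = 115.4
Vm = 58.8 · log₁₀(0.095789) = 58.8 × (-1.0187) = -59.90 mV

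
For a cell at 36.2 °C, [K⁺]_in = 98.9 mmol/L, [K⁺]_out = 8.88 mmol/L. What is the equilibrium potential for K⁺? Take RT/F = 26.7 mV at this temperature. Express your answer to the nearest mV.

-64 mV

E = (26.7/z) · ln([K⁺]_out/[K⁺]_in) with z = +1.
= (26.7/1) · ln(8.88/98.9) = 26.70 · ln(0.08979)
= 26.70 · (-2.4103) = -64.36 mV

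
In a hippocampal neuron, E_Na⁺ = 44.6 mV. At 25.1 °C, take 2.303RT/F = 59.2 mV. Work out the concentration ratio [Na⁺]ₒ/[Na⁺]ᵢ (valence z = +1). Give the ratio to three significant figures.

5.67

log₁₀([out]/[in]) = E·z/(59.2) = 44.6 × 1 / 59.2 = 0.7534
[out]/[in] = 10^(0.7534) = 5.667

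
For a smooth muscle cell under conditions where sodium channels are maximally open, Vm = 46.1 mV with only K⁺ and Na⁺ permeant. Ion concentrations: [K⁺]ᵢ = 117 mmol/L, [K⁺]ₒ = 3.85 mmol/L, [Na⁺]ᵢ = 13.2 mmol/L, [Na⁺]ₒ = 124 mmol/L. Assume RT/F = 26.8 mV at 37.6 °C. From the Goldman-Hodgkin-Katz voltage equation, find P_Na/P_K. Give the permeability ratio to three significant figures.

12.9

Let α = P_Na/P_K. GHK: Vm = 26.8·ln[(Kₒ + α·Naₒ)/(Kᵢ + α·Naᵢ)].
e^(Vm/26.8) = e^(46.1/26.8) = 5.5854
So 5.5854·(Kᵢ + α·Naᵢ) = Kₒ + α·Naₒ → α = (5.5854·117.0 − 3.85) / (124.0 − 5.5854·13.2)
α = (653.5 − 3.85) / (124.0 − 73.73) = 649.6/50.27 = 12.92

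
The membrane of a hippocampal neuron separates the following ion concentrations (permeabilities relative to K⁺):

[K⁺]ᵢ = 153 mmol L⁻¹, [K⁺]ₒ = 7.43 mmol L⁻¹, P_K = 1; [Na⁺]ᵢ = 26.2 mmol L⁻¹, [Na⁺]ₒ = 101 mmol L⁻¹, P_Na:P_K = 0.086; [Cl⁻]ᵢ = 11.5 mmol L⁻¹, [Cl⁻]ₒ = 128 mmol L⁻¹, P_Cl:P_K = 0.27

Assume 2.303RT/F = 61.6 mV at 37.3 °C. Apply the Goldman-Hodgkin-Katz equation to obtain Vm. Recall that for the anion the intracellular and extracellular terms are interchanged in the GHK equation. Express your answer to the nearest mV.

-61 mV

Vm = 61.6 · log₁₀[(Σ P·[cation]ₒ + Σ P·[anion]ᵢ) / (Σ P·[cation]ᵢ + Σ P·[anion]ₒ)]
Numerator = 1×7.43 + 0.086×101 + 0.27×11.5 = 19.22
Denominator = 1×153 + 0.086×26.2 + 0.27×128 = 189.8
Vm = 61.6 · log₁₀(0.10126) = 61.6 × (-0.9946) = -61.26 mV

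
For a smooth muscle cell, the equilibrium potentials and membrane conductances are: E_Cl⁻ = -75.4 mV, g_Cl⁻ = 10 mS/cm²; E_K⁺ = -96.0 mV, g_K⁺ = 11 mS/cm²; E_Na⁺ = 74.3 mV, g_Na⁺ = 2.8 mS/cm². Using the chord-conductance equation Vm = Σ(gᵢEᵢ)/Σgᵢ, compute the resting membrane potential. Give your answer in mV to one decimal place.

-67.3 mV

Σ gᵢEᵢ = 10·(-75.4) + 11·(-96.0) + 2.8·(74.3) = -1601.96
Σ gᵢ = 10 + 11 + 2.8 = 23.8
Vm = -1601.96 / 23.8 = -67.31 mV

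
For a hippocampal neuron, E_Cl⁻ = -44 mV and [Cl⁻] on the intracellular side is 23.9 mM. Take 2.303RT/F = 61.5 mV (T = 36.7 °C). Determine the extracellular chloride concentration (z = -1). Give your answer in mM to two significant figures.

120 mM

Nernst: E = (61.5/-1) · log₁₀([out]/[in]), so log₁₀([out]/[in]) = -44.0 × -1 / 61.5 = 0.7154.
[out]/[in] = 10^(0.7154) = 5.193.
[out] = 5.193 × 23.9 = 124.1 mM.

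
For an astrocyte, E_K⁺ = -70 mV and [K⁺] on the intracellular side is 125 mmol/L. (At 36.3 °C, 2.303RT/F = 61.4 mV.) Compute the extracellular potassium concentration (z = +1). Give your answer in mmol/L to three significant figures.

Nernst: E = (61.4/1) · log₁₀([out]/[in]), so log₁₀([out]/[in]) = -70.0 × 1 / 61.4 = -1.1401.
[out]/[in] = 10^(-1.1401) = 0.07243.
[out] = 0.07243 × 125 = 9.054 mmol/L.

9.05 mmol/L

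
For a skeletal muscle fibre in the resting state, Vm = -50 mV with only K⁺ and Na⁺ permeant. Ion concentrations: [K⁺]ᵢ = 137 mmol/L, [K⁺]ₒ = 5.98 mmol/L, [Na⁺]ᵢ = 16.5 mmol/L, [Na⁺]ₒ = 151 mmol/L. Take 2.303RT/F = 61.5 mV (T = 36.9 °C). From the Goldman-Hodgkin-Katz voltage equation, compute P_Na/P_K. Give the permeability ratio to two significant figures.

Let α = P_Na/P_K. GHK: Vm = 61.5·log₁₀[(Kₒ + α·Naₒ)/(Kᵢ + α·Naᵢ)].
10^(Vm/61.5) = 10^(-50.0/61.5) = 0.15381
So 0.15381·(Kᵢ + α·Naᵢ) = Kₒ + α·Naₒ → α = (0.15381·137.0 − 5.98) / (151.0 − 0.15381·16.5)
α = (21.07 − 5.98) / (151.0 − 2.538) = 15.09/148.5 = 0.1017

0.10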